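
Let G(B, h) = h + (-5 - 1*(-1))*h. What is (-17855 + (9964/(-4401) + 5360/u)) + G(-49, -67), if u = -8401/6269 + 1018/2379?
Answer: -1408922990448226/59871806937 ≈ -23532.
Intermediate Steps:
u = -13604137/14913951 (u = -8401*1/6269 + 1018*(1/2379) = -8401/6269 + 1018/2379 = -13604137/14913951 ≈ -0.91218)
G(B, h) = -3*h (G(B, h) = h + (-5 + 1)*h = h - 4*h = -3*h)
(-17855 + (9964/(-4401) + 5360/u)) + G(-49, -67) = (-17855 + (9964/(-4401) + 5360/(-13604137/14913951))) - 3*(-67) = (-17855 + (9964*(-1/4401) + 5360*(-14913951/13604137))) + 201 = (-17855 + (-9964/4401 - 79938777360/13604137)) + 201 = (-17855 - 351946110782428/59871806937) + 201 = -1420957223642563/59871806937 + 201 = -1408922990448226/59871806937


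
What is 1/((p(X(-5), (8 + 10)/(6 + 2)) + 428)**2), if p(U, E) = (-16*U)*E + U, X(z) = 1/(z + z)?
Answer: 4/744769 ≈ 5.3708e-6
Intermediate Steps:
X(z) = 1/(2*z)
p(U, E) = U - 16*E*U (p(U, E) = -16*E*U + U = U - 16*E*U)
1/((p(X(-5), (8 + 10)/(6 + 2)) + 428)**2) = 1/((((1/2)/(-5))*(1 - 16*(8 + 10)/(6 + 2)) + 428)**2) = 1/((((1/2)*(-1/5))*(1 - 288/8) + 428)**2) = 1/((-(1 - 288/8)/10 + 428)**2) = 1/((-(1 - 16*9/4)/10 + 428)**2) = 1/((-(1 - 36)/10 + 428)**2) = 1/((-1/10*(-35) + 428)**2) = 1/((7/2 + 428)**2) = 1/((863/2)**2) = 1/(744769/4) = 4/744769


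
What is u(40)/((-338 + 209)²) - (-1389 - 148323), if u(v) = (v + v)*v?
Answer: 2491360592/16641 ≈ 1.4971e+5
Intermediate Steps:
u(v) = 2*v² (u(v) = (2*v)*v = 2*v²)
u(40)/((-338 + 209)²) - (-1389 - 148323) = (2*40²)/((-338 + 209)²) - (-1389 - 148323) = (2*1600)/((-129)²) - 1*(-149712) = 3200/16641 + 149712 = 2491360592/16641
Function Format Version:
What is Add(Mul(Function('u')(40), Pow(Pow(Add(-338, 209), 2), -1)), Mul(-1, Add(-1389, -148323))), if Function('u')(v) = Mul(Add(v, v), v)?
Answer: Rational(2491360592, 16641) ≈ 1.4971e+5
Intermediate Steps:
Function('u')(v) = Mul(2, Pow(v, 2)) (Function('u')(v) = Mul(Mul(2, v), v) = Mul(2, Pow(v, 2)))
Add(Mul(Function('u')(40), Pow(Pow(Add(-338, 209), 2), -1)), Mul(-1, Add(-1389, -148323))) = Add(Mul(Mul(2, Pow(40, 2)), Pow(Pow(Add(-338, 209), 2), -1)), Mul(-1, Add(-1389, -148323))) = Add(Mul(Mul(2, 1600), Pow(Pow(-129, 2), -1)), Mul(-1, -149712)) = Add(Mul(3200, Pow(16641, -1)), 149712) = Add(Mul(3200, Rational(1, 16641)), 149712) = Add(Rational(3200, 16641), 149712) = Rational(2491360592, 16641)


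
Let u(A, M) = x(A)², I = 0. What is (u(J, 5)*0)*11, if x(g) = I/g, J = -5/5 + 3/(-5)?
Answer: 0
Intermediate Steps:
J = -8/5 (J = -5*⅕ + 3*(-⅕) = -1 - ⅗ = -8/5 ≈ -1.6000)
x(g) = 0 (x(g) = 0/g = 0)
u(A, M) = 0 (u(A, M) = 0² = 0)
(u(J, 5)*0)*11 = (0*0)*11 = 0*11 = 0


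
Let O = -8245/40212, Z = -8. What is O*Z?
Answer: 16490/10053 ≈ 1.6403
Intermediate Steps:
O = -8245/40212 (O = -8245*1/40212 = -8245/40212 ≈ -0.20504)
O*Z = -8245/40212*(-8) = 16490/10053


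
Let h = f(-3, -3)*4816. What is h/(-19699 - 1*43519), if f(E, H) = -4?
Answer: 9632/31609 ≈ 0.30472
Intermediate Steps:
h = -19264 (h = -4*4816 = -19264)
h/(-19699 - 1*43519) = -19264/(-19699 - 1*43519) = -19264/(-19699 - 43519) = -19264/(-63218) = -19264*(-1/63218) = 9632/31609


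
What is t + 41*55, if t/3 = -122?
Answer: 1889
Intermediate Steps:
t = -366 (t = 3*(-122) = -366)
t + 41*55 = -366 + 41*55 = -366 + 2255 = 1889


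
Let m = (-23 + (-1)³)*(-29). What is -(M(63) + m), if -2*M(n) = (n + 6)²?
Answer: 3369/2 ≈ 1684.5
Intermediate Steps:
M(n) = -(6 + n)²/2 (M(n) = -(n + 6)²/2 = -(6 + n)²/2)
m = 696 (m = (-23 - 1)*(-29) = -24*(-29) = 696)
-(M(63) + m) = -(-(6 + 63)²/2 + 696) = -(-½*69² + 696) = -(-½*4761 + 696) = -(-4761/2 + 696) = -1*(-3369/2) = 3369/2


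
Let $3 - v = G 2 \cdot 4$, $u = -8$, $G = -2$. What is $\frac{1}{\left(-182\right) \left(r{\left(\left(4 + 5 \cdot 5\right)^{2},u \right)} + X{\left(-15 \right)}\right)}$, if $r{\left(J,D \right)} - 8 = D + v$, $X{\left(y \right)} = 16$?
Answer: $- \frac{1}{6370} \approx -0.00015699$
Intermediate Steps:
$v = 19$ ($v = 3 - \left(-2\right) 2 \cdot 4 = 3 - \left(-4\right) 4 = 3 - -16 = 3 + 16 = 19$)
$r{\left(J,D \right)} = 27 + D$ ($r{\left(J,D \right)} = 8 + \left(D + 19\right) = 8 + \left(19 + D\right) = 27 + D$)
$\frac{1}{\left(-182\right) \left(r{\left(\left(4 + 5 \cdot 5\right)^{2},u \right)} + X{\left(-15 \right)}\right)} = \frac{1}{\left(-182\right) \left(\left(27 - 8\right) + 16\right)} = \frac{1}{\left(-182\right) \left(19 + 16\right)} = \frac{1}{\left(-182\right) 35} = \frac{1}{-6370} = - \frac{1}{6370}$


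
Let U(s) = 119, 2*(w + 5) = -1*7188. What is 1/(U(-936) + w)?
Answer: -1/3480 ≈ -0.00028736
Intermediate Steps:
w = -3599 (w = -5 + (-1*7188)/2 = -5 + (1/2)*(-7188) = -5 - 3594 = -3599)
1/(U(-936) + w) = 1/(119 - 3599) = 1/(-3480) = -1/3480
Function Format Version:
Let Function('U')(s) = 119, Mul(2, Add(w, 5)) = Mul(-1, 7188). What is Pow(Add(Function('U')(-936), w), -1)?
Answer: Rational(-1, 3480) ≈ -0.00028736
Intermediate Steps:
w = -3599 (w = Add(-5, Mul(Rational(1, 2), Mul(-1, 7188))) = Add(-5, Mul(Rational(1, 2), -7188)) = Add(-5, -3594) = -3599)
Pow(Add(Function('U')(-936), w), -1) = Pow(Add(119, -3599), -1) = Pow(-3480, -1) = Rational(-1, 3480)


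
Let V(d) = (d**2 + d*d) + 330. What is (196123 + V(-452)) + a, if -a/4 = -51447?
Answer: 810849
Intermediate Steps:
a = 205788 (a = -4*(-51447) = 205788)
V(d) = 330 + 2*d**2 (V(d) = (d**2 + d**2) + 330 = 2*d**2 + 330 = 330 + 2*d**2)
(196123 + V(-452)) + a = (196123 + (330 + 2*(-452)**2)) + 205788 = (196123 + (330 + 2*204304)) + 205788 = (196123 + (330 + 408608)) + 205788 = (196123 + 408938) + 205788 = 605061 + 205788 = 810849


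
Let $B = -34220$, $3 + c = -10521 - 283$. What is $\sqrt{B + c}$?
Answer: $3 i \sqrt{5003} \approx 212.2 i$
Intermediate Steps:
$c = -10807$ ($c = -3 - 10804 = -10807$)
$\sqrt{B + c} = \sqrt{-34220 - 10807} = \sqrt{-45027} = 3 i \sqrt{5003}$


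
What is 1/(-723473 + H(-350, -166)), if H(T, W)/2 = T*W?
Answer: -1/607273 ≈ -1.6467e-6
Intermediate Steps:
H(T, W) = 2*T*W (H(T, W) = 2*(T*W) = 2*T*W)
1/(-723473 + H(-350, -166)) = 1/(-723473 + 2*(-350)*(-166)) = 1/(-723473 + 116200) = 1/(-607273) = -1/607273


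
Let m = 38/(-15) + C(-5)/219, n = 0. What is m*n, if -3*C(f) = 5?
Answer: 0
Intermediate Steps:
C(f) = -5/3 (C(f) = -⅓*5 = -5/3)
m = -8347/3285 (m = 38/(-15) - 5/3/219 = 38*(-1/15) - 5/3*1/219 = -38/15 - 5/657 = -8347/3285 ≈ -2.5409)
m*n = -8347/3285*0 = 0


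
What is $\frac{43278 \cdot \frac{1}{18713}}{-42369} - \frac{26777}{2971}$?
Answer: $- \frac{7076767467769}{785186869729} \approx -9.0128$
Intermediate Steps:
$\frac{43278 \cdot \frac{1}{18713}}{-42369} - \frac{26777}{2971} = 43278 \cdot \frac{1}{18713} \left(- \frac{1}{42369}\right) - \frac{26777}{2971} = \frac{43278}{18713} \left(- \frac{1}{42369}\right) - \frac{26777}{2971} = - \frac{14426}{264283699} - \frac{26777}{2971} = - \frac{7076767467769}{785186869729}$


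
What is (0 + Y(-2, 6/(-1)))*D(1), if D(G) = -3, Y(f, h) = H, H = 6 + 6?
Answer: -36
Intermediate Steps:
H = 12
Y(f, h) = 12
(0 + Y(-2, 6/(-1)))*D(1) = (0 + 12)*(-3) = 12*(-3) = -36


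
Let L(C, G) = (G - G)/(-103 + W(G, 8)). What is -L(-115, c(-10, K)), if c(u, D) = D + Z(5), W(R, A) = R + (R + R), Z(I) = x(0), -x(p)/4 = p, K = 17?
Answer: 0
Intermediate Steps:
x(p) = -4*p
Z(I) = 0 (Z(I) = -4*0 = 0)
W(R, A) = 3*R (W(R, A) = R + 2*R = 3*R)
c(u, D) = D (c(u, D) = D + 0 = D)
L(C, G) = 0 (L(C, G) = (G - G)/(-103 + 3*G) = 0/(-103 + 3*G) = 0)
-L(-115, c(-10, K)) = -1*0 = 0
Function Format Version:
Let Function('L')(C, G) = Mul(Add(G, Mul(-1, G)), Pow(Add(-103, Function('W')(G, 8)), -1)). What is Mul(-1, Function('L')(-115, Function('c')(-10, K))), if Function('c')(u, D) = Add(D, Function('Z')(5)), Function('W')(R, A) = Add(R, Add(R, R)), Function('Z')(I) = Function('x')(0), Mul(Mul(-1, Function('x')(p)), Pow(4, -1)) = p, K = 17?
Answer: 0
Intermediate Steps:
Function('x')(p) = Mul(-4, p)
Function('Z')(I) = 0 (Function('Z')(I) = Mul(-4, 0) = 0)
Function('W')(R, A) = Mul(3, R) (Function('W')(R, A) = Add(R, Mul(2, R)) = Mul(3, R))
Function('c')(u, D) = D (Function('c')(u, D) = Add(D, 0) = D)
Function('L')(C, G) = 0 (Function('L')(C, G) = Mul(Add(G, Mul(-1, G)), Pow(Add(-103, Mul(3, G)), -1)) = Mul(0, Pow(Add(-103, Mul(3, G)), -1)) = 0)
Mul(-1, Function('L')(-115, Function('c')(-10, K))) = Mul(-1, 0) = 0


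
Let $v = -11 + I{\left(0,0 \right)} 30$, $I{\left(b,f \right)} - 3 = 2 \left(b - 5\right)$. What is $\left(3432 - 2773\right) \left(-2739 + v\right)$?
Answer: $-1950640$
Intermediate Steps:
$I{\left(b,f \right)} = -7 + 2 b$ ($I{\left(b,f \right)} = 3 + 2 \left(b - 5\right) = 3 + 2 \left(-5 + b\right) = 3 + \left(-10 + 2 b\right) = -7 + 2 b$)
$v = -221$ ($v = -11 + \left(-7 + 2 \cdot 0\right) 30 = -11 + \left(-7 + 0\right) 30 = -11 - 210 = -221$)
$\left(3432 - 2773\right) \left(-2739 + v\right) = \left(3432 - 2773\right) \left(-2739 - 221\right) = 659 \left(-2960\right) = -1950640$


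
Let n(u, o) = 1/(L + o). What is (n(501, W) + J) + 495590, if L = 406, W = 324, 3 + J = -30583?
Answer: 339452921/730 ≈ 4.6500e+5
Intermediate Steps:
J = -30586 (J = -3 - 30583 = -30586)
n(u, o) = 1/(406 + o)
(n(501, W) + J) + 495590 = (1/(406 + 324) - 30586) + 495590 = (1/730 - 30586) + 495590 = -22327779/730 + 495590 = 339452921/730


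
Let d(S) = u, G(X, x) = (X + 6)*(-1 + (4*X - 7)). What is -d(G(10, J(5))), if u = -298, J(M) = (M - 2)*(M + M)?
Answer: 298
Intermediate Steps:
J(M) = 2*M*(-2 + M) (J(M) = (-2 + M)*(2*M) = 2*M*(-2 + M))
G(X, x) = (-8 + 4*X)*(6 + X) (G(X, x) = (6 + X)*(-1 + (-7 + 4*X)) = (6 + X)*(-8 + 4*X) = (-8 + 4*X)*(6 + X))
d(S) = -298
-d(G(10, J(5))) = -1*(-298) = 298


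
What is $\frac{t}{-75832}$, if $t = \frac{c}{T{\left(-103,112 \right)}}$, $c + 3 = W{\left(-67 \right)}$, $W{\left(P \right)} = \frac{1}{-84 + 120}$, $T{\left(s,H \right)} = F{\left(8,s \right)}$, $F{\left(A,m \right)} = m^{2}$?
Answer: $\frac{107}{28962060768} \approx 3.6945 \cdot 10^{-9}$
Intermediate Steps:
$T{\left(s,H \right)} = s^{2}$
$W{\left(P \right)} = \frac{1}{36}$
$c = - \frac{107}{36}$ ($c = -3 + \frac{1}{36} = - \frac{107}{36} \approx -2.9722$)
$t = - \frac{107}{381924}$ ($t = - \frac{107}{36 \left(-103\right)^{2}} = - \frac{107}{36 \cdot 10609} = \left(- \frac{107}{36}\right) \frac{1}{10609} = - \frac{107}{381924} \approx -0.00028016$)
$\frac{t}{-75832} = - \frac{107}{381924 \left(-75832\right)} = \left(- \frac{107}{381924}\right) \left(- \frac{1}{75832}\right) = \frac{107}{28962060768}$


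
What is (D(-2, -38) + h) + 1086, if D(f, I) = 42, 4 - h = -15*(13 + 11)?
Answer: 1492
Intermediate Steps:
h = 364 (h = 4 - (-15)*(13 + 11) = 4 - (-15)*24 = 4 - 1*(-360) = 4 + 360 = 364)
(D(-2, -38) + h) + 1086 = (42 + 364) + 1086 = 406 + 1086 = 1492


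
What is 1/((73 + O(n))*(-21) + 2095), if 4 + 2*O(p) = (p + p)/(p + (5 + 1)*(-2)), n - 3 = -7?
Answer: 4/2395 ≈ 0.0016701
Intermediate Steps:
n = -4 (n = 3 - 7 = -4)
O(p) = -2 + p/(-12 + p) (O(p) = -2 + ((p + p)/(p + (5 + 1)*(-2)))/2 = -2 + ((2*p)/(p + 6*(-2)))/2 = -2 + ((2*p)/(p - 12))/2 = -2 + ((2*p)/(-12 + p))/2 = -2 + (2*p/(-12 + p))/2 = -2 + p/(-12 + p))
1/((73 + O(n))*(-21) + 2095) = 1/((73 + (24 - 1*(-4))/(-12 - 4))*(-21) + 2095) = 1/((73 + (24 + 4)/(-16))*(-21) + 2095) = 1/((73 - 1/16*28)*(-21) + 2095) = 1/((73 - 7/4)*(-21) + 2095) = 1/((285/4)*(-21) + 2095) = 1/(-5985/4 + 2095) = 1/(2395/4) = 4/2395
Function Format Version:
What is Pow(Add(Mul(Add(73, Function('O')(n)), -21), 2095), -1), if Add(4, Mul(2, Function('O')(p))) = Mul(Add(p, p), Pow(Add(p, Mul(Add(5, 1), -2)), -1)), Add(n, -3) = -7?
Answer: Rational(4, 2395) ≈ 0.0016701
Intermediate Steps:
n = -4 (n = Add(3, -7) = -4)
Function('O')(p) = Add(-2, Mul(p, Pow(Add(-12, p), -1))) (Function('O')(p) = Add(-2, Mul(Rational(1, 2), Mul(Add(p, p), Pow(Add(p, Mul(Add(5, 1), -2)), -1)))) = Add(-2, Mul(Rational(1, 2), Mul(Mul(2, p), Pow(Add(p, Mul(6, -2)), -1)))) = Add(-2, Mul(Rational(1, 2), Mul(Mul(2, p), Pow(Add(p, -12), -1)))) = Add(-2, Mul(Rational(1, 2), Mul(Mul(2, p), Pow(Add(-12, p), -1)))) = Add(-2, Mul(Rational(1, 2), Mul(2, p, Pow(Add(-12, p), -1)))) = Add(-2, Mul(p, Pow(Add(-12, p), -1))))
Pow(Add(Mul(Add(73, Function('O')(n)), -21), 2095), -1) = Pow(Add(Mul(Add(73, Mul(Pow(Add(-12, -4), -1), Add(24, Mul(-1, -4)))), -21), 2095), -1) = Pow(Add(Mul(Add(73, Mul(Pow(-16, -1), Add(24, 4))), -21), 2095), -1) = Pow(Add(Mul(Add(73, Mul(Rational(-1, 16), 28)), -21), 2095), -1) = Pow(Add(Mul(Add(73, Rational(-7, 4)), -21), 2095), -1) = Pow(Add(Mul(Rational(285, 4), -21), 2095), -1) = Pow(Add(Rational(-5985, 4), 2095), -1) = Pow(Rational(2395, 4), -1) = Rational(4, 2395)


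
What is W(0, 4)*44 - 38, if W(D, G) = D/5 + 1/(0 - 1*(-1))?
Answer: 6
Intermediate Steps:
W(D, G) = 1 + D/5 (W(D, G) = D*(1/5) + 1/(0 + 1) = D/5 + 1/1 = D/5 + 1*1 = D/5 + 1 = 1 + D/5)
W(0, 4)*44 - 38 = (1 + (1/5)*0)*44 - 38 = (1 + 0)*44 - 38 = 1*44 - 38 = 44 - 38 = 6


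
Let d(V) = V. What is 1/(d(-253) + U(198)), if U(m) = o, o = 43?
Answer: -1/210 ≈ -0.0047619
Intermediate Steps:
U(m) = 43
1/(d(-253) + U(198)) = 1/(-253 + 43) = 1/(-210) = -1/210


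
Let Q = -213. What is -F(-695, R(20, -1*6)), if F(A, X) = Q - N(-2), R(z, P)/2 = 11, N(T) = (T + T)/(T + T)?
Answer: 214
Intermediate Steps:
N(T) = 1 (N(T) = (2*T)/((2*T)) = (2*T)*(1/(2*T)) = 1)
R(z, P) = 22 (R(z, P) = 2*11 = 22)
F(A, X) = -214 (F(A, X) = -213 - 1*1 = -213 - 1 = -214)
-F(-695, R(20, -1*6)) = -1*(-214) = 214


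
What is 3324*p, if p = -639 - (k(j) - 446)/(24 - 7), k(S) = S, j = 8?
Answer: -34652700/17 ≈ -2.0384e+6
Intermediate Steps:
p = -10425/17 (p = -639 - (8 - 446)/(24 - 7) = -639 - (-438)/17 = -639 - 1*(-438/17) = -639 + 438/17 = -10425/17 ≈ -613.24)
3324*p = 3324*(-10425/17) = -34652700/17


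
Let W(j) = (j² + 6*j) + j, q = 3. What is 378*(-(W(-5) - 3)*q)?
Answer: 14742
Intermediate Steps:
W(j) = j² + 7*j
378*(-(W(-5) - 3)*q) = 378*(-(-5*(7 - 5) - 3)*3) = 378*(-(-5*2 - 3)*3) = 378*(-(-10 - 3)*3) = 378*(-(-13)*3) = 378*(-1*(-39)) = 378*39 = 14742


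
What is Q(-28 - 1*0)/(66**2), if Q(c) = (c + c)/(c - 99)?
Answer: 14/138303 ≈ 0.00010123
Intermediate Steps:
Q(c) = 2*c/(-99 + c) (Q(c) = (2*c)/(-99 + c) = 2*c/(-99 + c))
Q(-28 - 1*0)/(66**2) = (2*(-28 - 1*0)/(-99 + (-28 - 1*0)))/(66**2) = (2*(-28 + 0)/(-99 + (-28 + 0)))/4356 = (2*(-28)/(-99 - 28))*(1/4356) = (2*(-28)/(-127))*(1/4356) = (2*(-28)*(-1/127))*(1/4356) = (56/127)*(1/4356) = 14/138303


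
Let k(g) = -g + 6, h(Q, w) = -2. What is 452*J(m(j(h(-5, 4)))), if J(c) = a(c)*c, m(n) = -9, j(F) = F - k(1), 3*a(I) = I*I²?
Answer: 988524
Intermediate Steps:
k(g) = 6 - g
a(I) = I³/3 (a(I) = (I*I²)/3 = I³/3)
j(F) = -5 + F (j(F) = F - (6 - 1*1) = F - (6 - 1) = F - 1*5 = F - 5 = -5 + F)
J(c) = c⁴/3 (J(c) = (c³/3)*c = c⁴/3)
452*J(m(j(h(-5, 4)))) = 452*((⅓)*(-9)⁴) = 452*((⅓)*6561) = 452*2187 = 988524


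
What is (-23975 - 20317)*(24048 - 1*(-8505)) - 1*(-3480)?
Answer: -1441833996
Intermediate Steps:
(-23975 - 20317)*(24048 - 1*(-8505)) - 1*(-3480) = -44292*(24048 + 8505) + 3480 = -44292*32553 + 3480 = -1441837476 + 3480 = -1441833996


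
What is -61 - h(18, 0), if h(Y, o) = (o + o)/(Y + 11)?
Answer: -61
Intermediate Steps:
h(Y, o) = 2*o/(11 + Y) (h(Y, o) = (2*o)/(11 + Y) = 2*o/(11 + Y))
-61 - h(18, 0) = -61 - 2*0/(11 + 18) = -61 - 2*0/29 = -61 - 1*0 = -61 + 0 = -61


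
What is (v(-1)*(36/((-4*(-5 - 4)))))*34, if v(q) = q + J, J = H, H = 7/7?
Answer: 0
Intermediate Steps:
H = 1 (H = 7*(⅐) = 1)
J = 1
v(q) = 1 + q (v(q) = q + 1 = 1 + q)
(v(-1)*(36/((-4*(-5 - 4)))))*34 = ((1 - 1)*(36/((-4*(-5 - 4)))))*34 = (0*(36/((-4*(-9)))))*34 = (0*(36/36))*34 = (0*(36*(1/36)))*34 = (0*1)*34 = 0*34 = 0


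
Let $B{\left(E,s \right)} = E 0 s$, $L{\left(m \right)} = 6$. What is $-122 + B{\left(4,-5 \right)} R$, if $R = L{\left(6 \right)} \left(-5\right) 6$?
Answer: $-122$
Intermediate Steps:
$B{\left(E,s \right)} = 0$ ($B{\left(E,s \right)} = 0 s = 0$)
$R = -180$ ($R = 6 \left(-5\right) 6 = \left(-30\right) 6 = -180$)
$-122 + B{\left(4,-5 \right)} R = -122 + 0 \left(-180\right) = -122 + 0 = -122$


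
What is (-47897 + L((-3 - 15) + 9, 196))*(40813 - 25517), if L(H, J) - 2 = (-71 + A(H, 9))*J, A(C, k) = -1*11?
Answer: -978439232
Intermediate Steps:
A(C, k) = -11
L(H, J) = 2 - 82*J (L(H, J) = 2 + (-71 - 11)*J = 2 - 82*J)
(-47897 + L((-3 - 15) + 9, 196))*(40813 - 25517) = (-47897 + (2 - 82*196))*(40813 - 25517) = (-47897 + (2 - 16072))*15296 = (-47897 - 16070)*15296 = -63967*15296 = -978439232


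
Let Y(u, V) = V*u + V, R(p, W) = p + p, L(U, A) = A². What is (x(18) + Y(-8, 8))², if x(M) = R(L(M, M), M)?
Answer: 350464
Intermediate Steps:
R(p, W) = 2*p
Y(u, V) = V + V*u
x(M) = 2*M²
(x(18) + Y(-8, 8))² = (2*18² + 8*(1 - 8))² = (2*324 + 8*(-7))² = (648 - 56)² = 592² = 350464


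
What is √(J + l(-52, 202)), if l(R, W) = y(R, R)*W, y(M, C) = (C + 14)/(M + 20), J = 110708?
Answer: √1775166/4 ≈ 333.09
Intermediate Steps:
y(M, C) = (14 + C)/(20 + M)
l(R, W) = W*(14 + R)/(20 + R) (l(R, W) = ((14 + R)/(20 + R))*W = W*(14 + R)/(20 + R))
√(J + l(-52, 202)) = √(110708 + 202*(14 - 52)/(20 - 52)) = √(110708 + 202*(-38)/(-32)) = √(110708 + 202*(-1/32)*(-38)) = √(110708 + 1919/8) = √(887583/8) = √1775166/4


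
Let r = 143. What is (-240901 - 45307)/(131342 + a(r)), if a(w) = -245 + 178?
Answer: -286208/131275 ≈ -2.1802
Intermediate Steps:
a(w) = -67
(-240901 - 45307)/(131342 + a(r)) = (-240901 - 45307)/(131342 - 67) = -286208/131275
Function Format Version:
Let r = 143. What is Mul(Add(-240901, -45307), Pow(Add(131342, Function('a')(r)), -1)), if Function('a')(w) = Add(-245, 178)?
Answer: Rational(-286208, 131275) ≈ -2.1802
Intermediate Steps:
Function('a')(w) = -67
Mul(Add(-240901, -45307), Pow(Add(131342, Function('a')(r)), -1)) = Mul(Add(-240901, -45307), Pow(Add(131342, -67), -1)) = Mul(-286208, Pow(131275, -1)) = Mul(-286208, Rational(1, 131275)) = Rational(-286208, 131275)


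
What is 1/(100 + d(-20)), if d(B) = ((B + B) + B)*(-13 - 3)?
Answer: 1/1060 ≈ 0.00094340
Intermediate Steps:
d(B) = -48*B (d(B) = (2*B + B)*(-16) = (3*B)*(-16) = -48*B)
1/(100 + d(-20)) = 1/(100 - 48*(-20)) = 1/(100 + 960) = 1/1060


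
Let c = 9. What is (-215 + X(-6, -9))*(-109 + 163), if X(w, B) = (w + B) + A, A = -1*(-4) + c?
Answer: -11718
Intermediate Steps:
A = 13 (A = -1*(-4) + 9 = 4 + 9 = 13)
X(w, B) = 13 + B + w (X(w, B) = (w + B) + 13 = (B + w) + 13 = 13 + B + w)
(-215 + X(-6, -9))*(-109 + 163) = (-215 + (13 - 9 - 6))*(-109 + 163) = (-215 - 2)*54 = -217*54 = -11718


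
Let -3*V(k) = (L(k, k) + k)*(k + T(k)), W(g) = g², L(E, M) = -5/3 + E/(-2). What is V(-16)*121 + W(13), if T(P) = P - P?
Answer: -54623/9 ≈ -6069.2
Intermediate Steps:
T(P) = 0
L(E, M) = -5/3 - E/2 (L(E, M) = -5*⅓ + E*(-½) = -5/3 - E/2)
V(k) = -k*(-5/3 + k/2)/3 (V(k) = -((-5/3 - k/2) + k)*(k + 0)/3 = -(-5/3 + k/2)*k/3 = -k*(-5/3 + k/2)/3)
V(-16)*121 + W(13) = ((1/18)*(-16)*(10 - 3*(-16)))*121 + 13² = ((1/18)*(-16)*(10 + 48))*121 + 169 = ((1/18)*(-16)*58)*121 + 169 = -464/9*121 + 169 = -56144/9 + 169 = -54623/9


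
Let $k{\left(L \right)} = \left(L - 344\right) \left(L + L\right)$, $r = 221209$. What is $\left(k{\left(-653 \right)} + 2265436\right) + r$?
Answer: $3788727$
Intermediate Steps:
$k{\left(L \right)} = 2 L \left(-344 + L\right)$ ($k{\left(L \right)} = \left(-344 + L\right) 2 L = 2 L \left(-344 + L\right)$)
$\left(k{\left(-653 \right)} + 2265436\right) + r = \left(2 \left(-653\right) \left(-344 - 653\right) + 2265436\right) + 221209 = \left(2 \left(-653\right) \left(-997\right) + 2265436\right) + 221209 = \left(1302082 + 2265436\right) + 221209 = 3567518 + 221209 = 3788727$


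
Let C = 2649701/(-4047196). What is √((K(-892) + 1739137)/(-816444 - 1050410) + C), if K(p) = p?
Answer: I*√5657965096913144902709801/1888881010346 ≈ 1.2593*I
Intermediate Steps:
C = -2649701/4047196 (C = 2649701*(-1/4047196) = -2649701/4047196 ≈ -0.65470)
√((K(-892) + 1739137)/(-816444 - 1050410) + C) = √((-892 + 1739137)/(-816444 - 1050410) - 2649701/4047196) = √(1738245/(-1866854) - 2649701/4047196) = √(1738245*(-1/1866854) - 2649701/4047196) = √(-1738245/1866854 - 2649701/4047196) = √(-5990811560837/3777762020692) = I*√5657965096913144902709801/1888881010346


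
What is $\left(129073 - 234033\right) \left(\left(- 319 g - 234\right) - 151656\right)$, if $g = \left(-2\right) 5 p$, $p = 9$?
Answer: $12928972800$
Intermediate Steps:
$g = -90$ ($g = \left(-2\right) 5 \cdot 9 = \left(-10\right) 9 = -90$)
$\left(129073 - 234033\right) \left(\left(- 319 g - 234\right) - 151656\right) = \left(129073 - 234033\right) \left(\left(\left(-319\right) \left(-90\right) - 234\right) - 151656\right) = - 104960 \left(\left(28710 - 234\right) - 151656\right) = - 104960 \left(28476 - 151656\right) = \left(-104960\right) \left(-123180\right) = 12928972800$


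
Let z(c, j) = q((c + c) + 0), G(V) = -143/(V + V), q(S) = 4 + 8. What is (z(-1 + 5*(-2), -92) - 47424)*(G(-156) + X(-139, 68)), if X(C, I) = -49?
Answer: 4602915/2 ≈ 2.3015e+6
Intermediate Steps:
q(S) = 12
G(V) = -143/(2*V) (G(V) = -143*1/(2*V) = -143/(2*V))
z(c, j) = 12
(z(-1 + 5*(-2), -92) - 47424)*(G(-156) + X(-139, 68)) = (12 - 47424)*(-143/2/(-156) - 49) = -47412*(-143/2*(-1/156) - 49) = -47412*(11/24 - 49) = -47412*(-1165/24) = 4602915/2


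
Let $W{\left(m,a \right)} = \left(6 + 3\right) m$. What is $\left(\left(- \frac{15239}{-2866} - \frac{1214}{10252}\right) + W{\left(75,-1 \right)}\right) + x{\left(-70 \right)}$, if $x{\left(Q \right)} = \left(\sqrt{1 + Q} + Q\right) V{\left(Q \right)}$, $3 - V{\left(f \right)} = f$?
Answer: $- \frac{16269681002}{3672779} + 73 i \sqrt{69} \approx -4429.8 + 606.38 i$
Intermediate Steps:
$V{\left(f \right)} = 3 - f$
$x{\left(Q \right)} = \left(3 - Q\right) \left(Q + \sqrt{1 + Q}\right)$ ($x{\left(Q \right)} = \left(\sqrt{1 + Q} + Q\right) \left(3 - Q\right) = \left(Q + \sqrt{1 + Q}\right) \left(3 - Q\right) = \left(3 - Q\right) \left(Q + \sqrt{1 + Q}\right)$)
$W{\left(m,a \right)} = 9 m$
$\left(\left(- \frac{15239}{-2866} - \frac{1214}{10252}\right) + W{\left(75,-1 \right)}\right) + x{\left(-70 \right)} = \left(\left(- \frac{15239}{-2866} - \frac{1214}{10252}\right) + 9 \cdot 75\right) - \left(-3 - 70\right) \left(-70 + \sqrt{1 - 70}\right) = \left(\left(\left(-15239\right) \left(- \frac{1}{2866}\right) - \frac{607}{5126}\right) + 675\right) - - 73 \left(-70 + \sqrt{-69}\right) = \left(\left(\frac{15239}{2866} - \frac{607}{5126}\right) + 675\right) - - 73 \left(-70 + i \sqrt{69}\right) = \left(\frac{19093863}{3672779} + 675\right) - \left(5110 - 73 i \sqrt{69}\right) = \frac{2498219688}{3672779} - \left(5110 - 73 i \sqrt{69}\right) = - \frac{16269681002}{3672779} + 73 i \sqrt{69}$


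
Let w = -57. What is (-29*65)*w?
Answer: 107445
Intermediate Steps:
(-29*65)*w = -29*65*(-57) = -1885*(-57) = 107445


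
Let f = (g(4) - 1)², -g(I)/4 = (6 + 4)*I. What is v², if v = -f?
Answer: 671898241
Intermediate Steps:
g(I) = -40*I (g(I) = -4*(6 + 4)*I = -40*I)
f = 25921 (f = (-40*4 - 1)² = (-160 - 1)² = (-161)² = 25921)
v = -25921 (v = -1*25921 = -25921)
v² = (-25921)² = 671898241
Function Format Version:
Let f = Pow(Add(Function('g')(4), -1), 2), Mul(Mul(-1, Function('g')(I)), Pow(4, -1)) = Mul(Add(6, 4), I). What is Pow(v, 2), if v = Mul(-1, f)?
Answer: 671898241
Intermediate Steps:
Function('g')(I) = Mul(-40, I) (Function('g')(I) = Mul(-4, Mul(Add(6, 4), I)) = Mul(-4, Mul(10, I)) = Mul(-40, I))
f = 25921 (f = Pow(Add(Mul(-40, 4), -1), 2) = Pow(Add(-160, -1), 2) = Pow(-161, 2) = 25921)
v = -25921 (v = Mul(-1, 25921) = -25921)
Pow(v, 2) = Pow(-25921, 2) = 671898241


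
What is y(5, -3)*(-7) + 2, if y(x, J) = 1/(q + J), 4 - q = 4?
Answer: 13/3 ≈ 4.3333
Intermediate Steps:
q = 0 (q = 4 - 1*4 = 4 - 4 = 0)
y(x, J) = 1/J (y(x, J) = 1/(0 + J) = 1/J)
y(5, -3)*(-7) + 2 = -7/(-3) + 2 = -⅓*(-7) + 2 = 7/3 + 2 = 13/3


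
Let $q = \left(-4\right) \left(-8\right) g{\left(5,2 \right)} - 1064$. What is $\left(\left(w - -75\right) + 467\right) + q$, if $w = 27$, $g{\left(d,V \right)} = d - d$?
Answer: $-495$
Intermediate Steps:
$g{\left(d,V \right)} = 0$
$q = -1064$ ($q = \left(-4\right) \left(-8\right) 0 - 1064 = 32 \cdot 0 - 1064 = 0 - 1064 = -1064$)
$\left(\left(w - -75\right) + 467\right) + q = \left(\left(27 - -75\right) + 467\right) - 1064 = \left(\left(27 + 75\right) + 467\right) - 1064 = \left(102 + 467\right) - 1064 = 569 - 1064 = -495$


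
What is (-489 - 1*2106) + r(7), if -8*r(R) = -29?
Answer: -20731/8 ≈ -2591.4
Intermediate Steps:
r(R) = 29/8 (r(R) = -1/8*(-29) = 29/8)
(-489 - 1*2106) + r(7) = (-489 - 1*2106) + 29/8 = (-489 - 2106) + 29/8 = -2595 + 29/8 = -20731/8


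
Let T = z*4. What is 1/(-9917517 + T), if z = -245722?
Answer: -1/10900405 ≈ -9.1740e-8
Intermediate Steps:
T = -982888 (T = -245722*4 = -982888)
1/(-9917517 + T) = 1/(-9917517 - 982888) = 1/(-10900405) = -1/10900405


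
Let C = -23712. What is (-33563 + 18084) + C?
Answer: -39191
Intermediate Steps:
(-33563 + 18084) + C = (-33563 + 18084) - 23712 = -15479 - 23712 = -39191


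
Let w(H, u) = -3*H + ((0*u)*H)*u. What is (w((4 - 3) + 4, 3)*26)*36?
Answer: -14040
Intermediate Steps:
w(H, u) = -3*H (w(H, u) = -3*H + (0*H)*u = -3*H + 0*u = -3*H + 0 = -3*H)
(w((4 - 3) + 4, 3)*26)*36 = (-3*((4 - 3) + 4)*26)*36 = (-3*(1 + 4)*26)*36 = (-3*5*26)*36 = -15*26*36 = -390*36 = -14040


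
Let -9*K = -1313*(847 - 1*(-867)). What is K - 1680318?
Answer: -12872380/9 ≈ -1.4303e+6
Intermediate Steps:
K = 2250482/9 (K = -(-1313)*(847 - 1*(-867))/9 = -(-1313)*(847 + 867)/9 = -(-1313)*1714/9 = -⅑*(-2250482) = 2250482/9 ≈ 2.5005e+5)
K - 1680318 = 2250482/9 - 1680318 = -12872380/9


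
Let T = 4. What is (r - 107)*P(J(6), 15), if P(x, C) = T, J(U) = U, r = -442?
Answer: -2196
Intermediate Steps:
P(x, C) = 4
(r - 107)*P(J(6), 15) = (-442 - 107)*4 = -549*4 = -2196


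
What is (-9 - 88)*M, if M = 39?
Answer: -3783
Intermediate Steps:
(-9 - 88)*M = (-9 - 88)*39 = -97*39 = -3783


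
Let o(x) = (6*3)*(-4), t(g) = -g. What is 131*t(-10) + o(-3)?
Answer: 1238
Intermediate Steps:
o(x) = -72 (o(x) = 18*(-4) = -72)
131*t(-10) + o(-3) = 131*(-1*(-10)) - 72 = 131*10 - 72 = 1310 - 72 = 1238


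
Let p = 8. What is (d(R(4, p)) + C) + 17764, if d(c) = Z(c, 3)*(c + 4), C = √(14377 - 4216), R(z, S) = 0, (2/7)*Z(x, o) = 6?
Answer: 17848 + 3*√1129 ≈ 17949.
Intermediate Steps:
Z(x, o) = 21 (Z(x, o) = (7/2)*6 = 21)
C = 3*√1129 (C = √10161 = 3*√1129 ≈ 100.80)
d(c) = 84 + 21*c (d(c) = 21*(c + 4) = 21*(4 + c) = 84 + 21*c)
(d(R(4, p)) + C) + 17764 = ((84 + 21*0) + 3*√1129) + 17764 = ((84 + 0) + 3*√1129) + 17764 = (84 + 3*√1129) + 17764 = 17848 + 3*√1129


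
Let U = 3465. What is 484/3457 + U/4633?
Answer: 14220877/16016281 ≈ 0.88790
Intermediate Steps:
484/3457 + U/4633 = 484/3457 + 3465/4633 = 14220877/16016281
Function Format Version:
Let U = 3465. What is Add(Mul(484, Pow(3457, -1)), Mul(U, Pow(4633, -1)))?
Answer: Rational(14220877, 16016281) ≈ 0.88790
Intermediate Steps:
Add(Mul(484, Pow(3457, -1)), Mul(U, Pow(4633, -1))) = Add(Mul(484, Pow(3457, -1)), Mul(3465, Pow(4633, -1))) = Add(Mul(484, Rational(1, 3457)), Mul(3465, Rational(1, 4633))) = Add(Rational(484, 3457), Rational(3465, 4633)) = Rational(14220877, 16016281)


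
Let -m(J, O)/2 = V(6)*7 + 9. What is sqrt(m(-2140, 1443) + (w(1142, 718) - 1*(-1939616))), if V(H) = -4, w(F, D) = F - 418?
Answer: sqrt(1940378) ≈ 1393.0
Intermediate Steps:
w(F, D) = -418 + F
m(J, O) = 38 (m(J, O) = -2*(-4*7 + 9) = -2*(-28 + 9) = -2*(-19) = 38)
sqrt(m(-2140, 1443) + (w(1142, 718) - 1*(-1939616))) = sqrt(38 + ((-418 + 1142) - 1*(-1939616))) = sqrt(38 + (724 + 1939616)) = sqrt(38 + 1940340) = sqrt(1940378)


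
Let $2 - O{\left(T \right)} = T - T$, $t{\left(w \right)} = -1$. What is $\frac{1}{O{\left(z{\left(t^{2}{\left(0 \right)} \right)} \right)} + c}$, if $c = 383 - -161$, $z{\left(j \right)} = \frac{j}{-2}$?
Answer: $\frac{1}{546} \approx 0.0018315$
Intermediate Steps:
$z{\left(j \right)} = - \frac{j}{2}$ ($z{\left(j \right)} = j \left(- \frac{1}{2}\right) = - \frac{j}{2}$)
$c = 544$ ($c = 383 + 161 = 544$)
$O{\left(T \right)} = 2$ ($O{\left(T \right)} = 2 - \left(T - T\right) = 2 - 0 = 2 + 0 = 2$)
$\frac{1}{O{\left(z{\left(t^{2}{\left(0 \right)} \right)} \right)} + c} = \frac{1}{2 + 544} = \frac{1}{546}$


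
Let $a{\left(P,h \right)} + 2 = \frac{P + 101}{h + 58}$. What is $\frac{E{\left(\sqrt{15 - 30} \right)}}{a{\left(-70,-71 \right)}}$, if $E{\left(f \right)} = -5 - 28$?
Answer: $\frac{143}{19} \approx 7.5263$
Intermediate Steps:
$a{\left(P,h \right)} = -2 + \frac{101 + P}{58 + h}$ ($a{\left(P,h \right)} = -2 + \frac{P + 101}{h + 58} = -2 + \frac{101 + P}{58 + h}$)
$E{\left(f \right)} = -33$
$\frac{E{\left(\sqrt{15 - 30} \right)}}{a{\left(-70,-71 \right)}} = - \frac{33}{\frac{1}{58 - 71} \left(-15 - 70 - -142\right)} = - \frac{33}{\frac{1}{-13} \left(-15 - 70 + 142\right)} = - \frac{33}{\left(- \frac{1}{13}\right) 57} = - \frac{33}{- \frac{57}{13}} = \left(-33\right) \left(- \frac{13}{57}\right) = \frac{143}{19}$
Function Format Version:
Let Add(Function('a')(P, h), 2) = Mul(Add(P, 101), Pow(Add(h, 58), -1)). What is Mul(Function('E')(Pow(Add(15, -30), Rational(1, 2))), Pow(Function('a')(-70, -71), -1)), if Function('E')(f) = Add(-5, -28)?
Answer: Rational(143, 19) ≈ 7.5263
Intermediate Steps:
Function('a')(P, h) = Add(-2, Mul(Pow(Add(58, h), -1), Add(101, P))) (Function('a')(P, h) = Add(-2, Mul(Add(P, 101), Pow(Add(h, 58), -1))) = Add(-2, Mul(Add(101, P), Pow(Add(58, h), -1))) = Add(-2, Mul(Pow(Add(58, h), -1), Add(101, P))))
Function('E')(f) = -33
Mul(Function('E')(Pow(Add(15, -30), Rational(1, 2))), Pow(Function('a')(-70, -71), -1)) = Mul(-33, Pow(Mul(Pow(Add(58, -71), -1), Add(-15, -70, Mul(-2, -71))), -1)) = Mul(-33, Pow(Mul(Pow(-13, -1), Add(-15, -70, 142)), -1)) = Mul(-33, Pow(Mul(Rational(-1, 13), 57), -1)) = Mul(-33, Pow(Rational(-57, 13), -1)) = Mul(-33, Rational(-13, 57)) = Rational(143, 19)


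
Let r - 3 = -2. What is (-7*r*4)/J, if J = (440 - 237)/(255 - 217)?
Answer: -152/29 ≈ -5.2414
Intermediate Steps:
r = 1 (r = 3 - 2 = 1)
J = 203/38 ≈ 5.3421
(-7*r*4)/J = (-7*1*4)/(203/38) = -7*4*(38/203) = -28*38/203 = -152/29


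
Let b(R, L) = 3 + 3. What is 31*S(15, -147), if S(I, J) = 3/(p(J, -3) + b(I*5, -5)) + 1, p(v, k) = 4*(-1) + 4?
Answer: 93/2 ≈ 46.500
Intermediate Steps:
p(v, k) = 0 (p(v, k) = -4 + 4 = 0)
b(R, L) = 6
S(I, J) = 3/2 (S(I, J) = 3/(0 + 6) + 1 = 3/6 + 1 = (⅙)*3 + 1 = ½ + 1 = 3/2)
31*S(15, -147) = 31*(3/2) = 93/2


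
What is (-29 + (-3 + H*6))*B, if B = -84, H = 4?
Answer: 672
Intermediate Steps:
(-29 + (-3 + H*6))*B = (-29 + (-3 + 4*6))*(-84) = (-29 + (-3 + 24))*(-84) = (-29 + 21)*(-84) = -8*(-84) = 672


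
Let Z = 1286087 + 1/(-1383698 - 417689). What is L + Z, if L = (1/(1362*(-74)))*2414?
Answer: 116749813677777083/90779096478 ≈ 1.2861e+6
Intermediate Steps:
Z = 2316740402668/1801387 (Z = 1286087 + 1/(-1801387) = 1286087 - 1/1801387 = 2316740402668/1801387 ≈ 1.2861e+6)
L = -1207/50394 (L = ((1/1362)*(-1/74))*2414 = -1/100788*2414 = -1207/50394 ≈ -0.023951)
L + Z = -1207/50394 + 2316740402668/1801387 = 116749813677777083/90779096478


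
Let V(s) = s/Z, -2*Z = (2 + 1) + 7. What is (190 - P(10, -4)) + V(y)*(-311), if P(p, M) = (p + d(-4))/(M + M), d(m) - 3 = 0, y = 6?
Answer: 22593/40 ≈ 564.83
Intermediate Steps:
d(m) = 3 (d(m) = 3 + 0 = 3)
P(p, M) = (3 + p)/(2*M) (P(p, M) = (p + 3)/(M + M) = (3 + p)/((2*M)) = (3 + p)*(1/(2*M)) = (3 + p)/(2*M))
Z = -5 (Z = -((2 + 1) + 7)/2 = -(3 + 7)/2 = -½*10 = -5)
V(s) = -s/5 (V(s) = s/(-5) = s*(-⅕) = -s/5)
(190 - P(10, -4)) + V(y)*(-311) = (190 - (3 + 10)/(2*(-4))) - ⅕*6*(-311) = (190 - (-1)*13/(2*4)) - 6/5*(-311) = (190 - 1*(-13/8)) + 1866/5 = (190 + 13/8) + 1866/5 = 1533/8 + 1866/5 = 22593/40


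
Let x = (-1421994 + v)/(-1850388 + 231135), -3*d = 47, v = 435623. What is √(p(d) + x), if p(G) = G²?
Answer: 4*√4480192200563/539751 ≈ 15.686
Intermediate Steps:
d = -47/3 (d = -⅓*47 = -47/3 ≈ -15.667)
x = 986371/1619253 (x = (-1421994 + 435623)/(-1850388 + 231135) = -986371/(-1619253) = -986371*(-1/1619253) = 986371/1619253 ≈ 0.60915)
√(p(d) + x) = √((-47/3)² + 986371/1619253) = √(2209/9 + 986371/1619253) = √(398423024/1619253) = 4*√4480192200563/539751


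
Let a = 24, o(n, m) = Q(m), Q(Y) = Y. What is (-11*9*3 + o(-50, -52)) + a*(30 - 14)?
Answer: 35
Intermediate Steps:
o(n, m) = m
(-11*9*3 + o(-50, -52)) + a*(30 - 14) = (-11*9*3 - 52) + 24*(30 - 14) = (-99*3 - 52) + 24*16 = (-297 - 52) + 384 = -349 + 384 = 35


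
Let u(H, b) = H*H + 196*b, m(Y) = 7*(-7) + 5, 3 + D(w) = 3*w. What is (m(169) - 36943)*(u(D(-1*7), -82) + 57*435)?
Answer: -343942113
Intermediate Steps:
D(w) = -3 + 3*w
m(Y) = -44 (m(Y) = -49 + 5 = -44)
u(H, b) = H**2 + 196*b
(m(169) - 36943)*(u(D(-1*7), -82) + 57*435) = (-44 - 36943)*(((-3 + 3*(-1*7))**2 + 196*(-82)) + 57*435) = -36987*(((-3 + 3*(-7))**2 - 16072) + 24795) = -36987*(((-3 - 21)**2 - 16072) + 24795) = -36987*(((-24)**2 - 16072) + 24795) = -36987*((576 - 16072) + 24795) = -36987*(-15496 + 24795) = -36987*9299 = -343942113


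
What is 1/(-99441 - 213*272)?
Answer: -1/157377 ≈ -6.3542e-6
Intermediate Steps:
1/(-99441 - 213*272) = 1/(-99441 - 57936) = 1/(-157377) = -1/157377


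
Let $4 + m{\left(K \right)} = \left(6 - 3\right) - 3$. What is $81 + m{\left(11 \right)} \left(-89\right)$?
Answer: $437$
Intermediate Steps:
$m{\left(K \right)} = -4$ ($m{\left(K \right)} = -4 + \left(\left(6 - 3\right) - 3\right) = -4 + \left(3 - 3\right) = -4 + 0 = -4$)
$81 + m{\left(11 \right)} \left(-89\right) = 81 - -356 = 81 + 356 = 437$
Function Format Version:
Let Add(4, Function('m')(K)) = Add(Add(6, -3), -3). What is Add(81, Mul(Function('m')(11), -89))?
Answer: 437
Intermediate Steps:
Function('m')(K) = -4 (Function('m')(K) = Add(-4, Add(Add(6, -3), -3)) = Add(-4, Add(3, -3)) = Add(-4, 0) = -4)
Add(81, Mul(Function('m')(11), -89)) = Add(81, Mul(-4, -89)) = Add(81, 356) = 437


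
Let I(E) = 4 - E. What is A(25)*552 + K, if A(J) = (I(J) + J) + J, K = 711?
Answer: 16719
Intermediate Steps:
A(J) = 4 + J (A(J) = ((4 - J) + J) + J = 4 + J)
A(25)*552 + K = (4 + 25)*552 + 711 = 29*552 + 711 = 16008 + 711 = 16719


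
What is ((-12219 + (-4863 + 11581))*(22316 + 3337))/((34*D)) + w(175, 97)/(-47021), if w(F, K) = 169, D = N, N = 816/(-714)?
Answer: 210173246663/57872 ≈ 3.6317e+6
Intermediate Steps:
N = -8/7 (N = 816*(-1/714) = -8/7 ≈ -1.1429)
D = -8/7 ≈ -1.1429
((-12219 + (-4863 + 11581))*(22316 + 3337))/((34*D)) + w(175, 97)/(-47021) = ((-12219 + (-4863 + 11581))*(22316 + 3337))/((34*(-8/7))) + 169/(-47021) = ((-12219 + 6718)*25653)/(-272/7) + 169*(-1/47021) = -5501*25653*(-7/272) - 13/3617 = -141117153*(-7/272) - 13/3617 = 58107063/16 - 13/3617 = 210173246663/57872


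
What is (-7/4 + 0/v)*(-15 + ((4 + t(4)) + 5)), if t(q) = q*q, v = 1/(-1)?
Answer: -35/2 ≈ -17.500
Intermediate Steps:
v = -1
t(q) = q²
(-7/4 + 0/v)*(-15 + ((4 + t(4)) + 5)) = (-7/4 + 0/(-1))*(-15 + ((4 + 4²) + 5)) = (-7*¼ + 0*(-1))*(-15 + ((4 + 16) + 5)) = (-7/4 + 0)*(-15 + (20 + 5)) = -7*(-15 + 25)/4 = -7/4*10 = -35/2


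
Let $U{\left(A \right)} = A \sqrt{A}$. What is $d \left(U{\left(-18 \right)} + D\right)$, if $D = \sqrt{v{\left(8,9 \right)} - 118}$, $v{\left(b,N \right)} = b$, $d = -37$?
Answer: $37 i \left(- \sqrt{110} + 54 \sqrt{2}\right) \approx 2437.5 i$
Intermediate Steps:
$D = i \sqrt{110}$ ($D = \sqrt{8 - 118} = \sqrt{-110} = i \sqrt{110} \approx 10.488 i$)
$U{\left(A \right)} = A^{\frac{3}{2}}$
$d \left(U{\left(-18 \right)} + D\right) = - 37 \left(\left(-18\right)^{\frac{3}{2}} + i \sqrt{110}\right) = - 37 \left(- 54 i \sqrt{2} + i \sqrt{110}\right) = - 37 \left(i \sqrt{110} - 54 i \sqrt{2}\right) = - 37 i \sqrt{110} + 1998 i \sqrt{2}$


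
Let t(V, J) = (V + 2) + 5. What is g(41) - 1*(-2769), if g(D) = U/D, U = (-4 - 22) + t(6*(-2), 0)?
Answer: 113498/41 ≈ 2768.2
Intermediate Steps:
t(V, J) = 7 + V (t(V, J) = (2 + V) + 5 = 7 + V)
U = -31 (U = (-4 - 22) + (7 + 6*(-2)) = -26 + (7 - 12) = -26 - 5 = -31)
g(D) = -31/D
g(41) - 1*(-2769) = -31/41 - 1*(-2769) = -31*1/41 + 2769 = -31/41 + 2769 = 113498/41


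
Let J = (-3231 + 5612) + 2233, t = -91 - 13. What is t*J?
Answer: -479856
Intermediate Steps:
t = -104
J = 4614 (J = 2381 + 2233 = 4614)
t*J = -104*4614 = -479856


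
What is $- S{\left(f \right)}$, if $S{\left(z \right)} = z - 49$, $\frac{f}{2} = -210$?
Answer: $469$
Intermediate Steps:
$f = -420$ ($f = 2 \left(-210\right) = -420$)
$S{\left(z \right)} = -49 + z$
$- S{\left(f \right)} = - (-49 - 420) = \left(-1\right) \left(-469\right) = 469$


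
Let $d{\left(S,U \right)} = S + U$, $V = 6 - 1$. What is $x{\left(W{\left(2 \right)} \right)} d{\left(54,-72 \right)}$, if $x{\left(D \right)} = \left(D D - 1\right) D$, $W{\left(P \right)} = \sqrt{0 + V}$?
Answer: $- 72 \sqrt{5} \approx -161.0$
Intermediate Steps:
$V = 5$
$W{\left(P \right)} = \sqrt{5}$ ($W{\left(P \right)} = \sqrt{0 + 5} = \sqrt{5}$)
$x{\left(D \right)} = D \left(-1 + D^{2}\right)$ ($x{\left(D \right)} = \left(D^{2} - 1\right) D = \left(-1 + D^{2}\right) D = D \left(-1 + D^{2}\right)$)
$x{\left(W{\left(2 \right)} \right)} d{\left(54,-72 \right)} = \left(\left(\sqrt{5}\right)^{3} - \sqrt{5}\right) \left(54 - 72\right) = \left(5 \sqrt{5} - \sqrt{5}\right) \left(-18\right) = 4 \sqrt{5} \left(-18\right) = - 72 \sqrt{5}$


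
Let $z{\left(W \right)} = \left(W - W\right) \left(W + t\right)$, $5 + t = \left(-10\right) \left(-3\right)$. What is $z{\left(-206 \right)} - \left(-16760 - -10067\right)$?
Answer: $6693$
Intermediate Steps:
$t = 25$ ($t = -5 - -30 = -5 + 30 = 25$)
$z{\left(W \right)} = 0$ ($z{\left(W \right)} = \left(W - W\right) \left(W + 25\right) = 0 \left(25 + W\right) = 0$)
$z{\left(-206 \right)} - \left(-16760 - -10067\right) = 0 - \left(-16760 - -10067\right) = 0 - \left(-16760 + 10067\right) = 0 - -6693 = 0 + 6693 = 6693$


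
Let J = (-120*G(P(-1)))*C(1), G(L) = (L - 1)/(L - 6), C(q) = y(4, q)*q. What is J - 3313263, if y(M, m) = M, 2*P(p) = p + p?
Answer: -23193801/7 ≈ -3.3134e+6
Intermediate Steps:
P(p) = p (P(p) = (p + p)/2 = (2*p)/2 = p)
C(q) = 4*q
G(L) = (-1 + L)/(-6 + L)
J = -960/7 (J = (-120*(-1 - 1)/(-6 - 1))*(4*1) = -120*(-2)/(-7)*4 = -(-120)*(-2)/7*4 = -120*2/7*4 = -240/7*4 = -960/7 ≈ -137.14)
J - 3313263 = -960/7 - 3313263 = -23193801/7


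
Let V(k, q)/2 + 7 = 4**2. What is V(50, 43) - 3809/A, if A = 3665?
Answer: 62161/3665 ≈ 16.961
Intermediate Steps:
V(k, q) = 18 (V(k, q) = -14 + 2*4**2 = -14 + 2*16 = -14 + 32 = 18)
V(50, 43) - 3809/A = 18 - 3809/3665 = 62161/3665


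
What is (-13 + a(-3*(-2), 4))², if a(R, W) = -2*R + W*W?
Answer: 81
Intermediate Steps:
a(R, W) = W² - 2*R (a(R, W) = -2*R + W² = W² - 2*R)
(-13 + a(-3*(-2), 4))² = (-13 + (4² - (-6)*(-2)))² = (-13 + (16 - 2*6))² = (-13 + (16 - 12))² = (-13 + 4)² = (-9)² = 81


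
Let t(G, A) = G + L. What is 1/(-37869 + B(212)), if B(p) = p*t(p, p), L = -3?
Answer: 1/6439 ≈ 0.00015530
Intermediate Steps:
t(G, A) = -3 + G (t(G, A) = G - 3 = -3 + G)
B(p) = p*(-3 + p)
1/(-37869 + B(212)) = 1/(-37869 + 212*(-3 + 212)) = 1/(-37869 + 212*209) = 1/(-37869 + 44308) = 1/6439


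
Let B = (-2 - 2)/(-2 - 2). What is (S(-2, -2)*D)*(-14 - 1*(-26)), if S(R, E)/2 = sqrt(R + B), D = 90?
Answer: 2160*I ≈ 2160.0*I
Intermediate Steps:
B = 1 (B = -4/(-4) = -4*(-1/4) = 1)
S(R, E) = 2*sqrt(1 + R) (S(R, E) = 2*sqrt(R + 1) = 2*sqrt(1 + R))
(S(-2, -2)*D)*(-14 - 1*(-26)) = ((2*sqrt(1 - 2))*90)*(-14 - 1*(-26)) = ((2*sqrt(-1))*90)*(-14 + 26) = ((2*I)*90)*12 = (180*I)*12 = 2160*I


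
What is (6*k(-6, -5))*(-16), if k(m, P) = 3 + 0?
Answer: -288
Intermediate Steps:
k(m, P) = 3
(6*k(-6, -5))*(-16) = (6*3)*(-16) = 18*(-16) = -288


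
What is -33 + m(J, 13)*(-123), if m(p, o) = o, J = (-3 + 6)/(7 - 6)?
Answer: -1632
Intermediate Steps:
J = 3 (J = 3/1 = 3*1 = 3)
-33 + m(J, 13)*(-123) = -33 + 13*(-123) = -33 - 1599 = -1632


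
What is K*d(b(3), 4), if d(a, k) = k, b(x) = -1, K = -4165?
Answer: -16660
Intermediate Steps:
K*d(b(3), 4) = -4165*4 = -16660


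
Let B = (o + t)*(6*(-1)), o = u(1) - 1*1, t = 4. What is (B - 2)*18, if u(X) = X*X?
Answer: -468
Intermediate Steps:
u(X) = X²
o = 0 (o = 1² - 1*1 = 1 - 1 = 0)
B = -24 (B = (0 + 4)*(6*(-1)) = 4*(-6) = -24)
(B - 2)*18 = (-24 - 2)*18 = -26*18 = -468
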